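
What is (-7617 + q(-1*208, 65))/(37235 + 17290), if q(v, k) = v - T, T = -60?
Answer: -1553/10905 ≈ -0.14241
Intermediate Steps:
q(v, k) = 60 + v (q(v, k) = v - 1*(-60) = v + 60 = 60 + v)
(-7617 + q(-1*208, 65))/(37235 + 17290) = (-7617 + (60 - 1*208))/(37235 + 17290) = (-7617 + (60 - 208))/54525 = (-7617 - 148)*(1/54525) = -7765*1/54525 = -1553/10905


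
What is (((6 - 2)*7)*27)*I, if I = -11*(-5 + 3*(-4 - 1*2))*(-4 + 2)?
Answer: -382536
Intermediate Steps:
I = -506 (I = -11*(-5 + 3*(-4 - 2))*(-2) = -11*(-5 + 3*(-6))*(-2) = -11*(-5 - 18)*(-2) = -(-253)*(-2) = -11*46 = -506)
(((6 - 2)*7)*27)*I = (((6 - 2)*7)*27)*(-506) = ((4*7)*27)*(-506) = (28*27)*(-506) = 756*(-506) = -382536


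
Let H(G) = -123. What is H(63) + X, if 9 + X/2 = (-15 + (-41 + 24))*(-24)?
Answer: 1395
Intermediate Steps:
X = 1518 (X = -18 + 2*((-15 + (-41 + 24))*(-24)) = -18 + 2*((-15 - 17)*(-24)) = -18 + 2*(-32*(-24)) = -18 + 2*768 = -18 + 1536 = 1518)
H(63) + X = -123 + 1518 = 1395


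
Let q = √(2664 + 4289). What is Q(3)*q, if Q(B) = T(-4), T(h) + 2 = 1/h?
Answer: -9*√6953/4 ≈ -187.62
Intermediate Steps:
T(h) = -2 + 1/h
Q(B) = -9/4 (Q(B) = -2 + 1/(-4) = -2 - ¼ = -9/4)
q = √6953 ≈ 83.385
Q(3)*q = -9*√6953/4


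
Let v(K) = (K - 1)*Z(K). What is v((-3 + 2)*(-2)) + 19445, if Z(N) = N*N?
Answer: 19449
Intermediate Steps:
Z(N) = N²
v(K) = K²*(-1 + K) (v(K) = (K - 1)*K² = (-1 + K)*K² = K²*(-1 + K))
v((-3 + 2)*(-2)) + 19445 = ((-3 + 2)*(-2))²*(-1 + (-3 + 2)*(-2)) + 19445 = (-1*(-2))²*(-1 - 1*(-2)) + 19445 = 2²*(-1 + 2) + 19445 = 4*1 + 19445 = 4 + 19445 = 19449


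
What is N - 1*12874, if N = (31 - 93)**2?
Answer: -9030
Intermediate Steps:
N = 3844 (N = (-62)**2 = 3844)
N - 1*12874 = 3844 - 1*12874 = 3844 - 12874 = -9030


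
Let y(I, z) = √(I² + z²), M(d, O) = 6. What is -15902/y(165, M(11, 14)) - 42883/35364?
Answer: -42883/35364 - 15902*√3029/9087 ≈ -97.525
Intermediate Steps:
-15902/y(165, M(11, 14)) - 42883/35364 = -15902/√(165² + 6²) - 42883/35364 = -15902/√(27225 + 36) - 42883*1/35364 = -15902*√3029/9087 - 42883/35364 = -42883/35364 - 15902*√3029/9087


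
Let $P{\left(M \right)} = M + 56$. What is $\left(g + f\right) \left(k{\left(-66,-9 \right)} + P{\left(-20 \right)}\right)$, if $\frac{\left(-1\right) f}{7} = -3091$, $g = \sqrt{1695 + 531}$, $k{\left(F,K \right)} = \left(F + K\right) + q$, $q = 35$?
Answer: $-86548 - 4 \sqrt{2226} \approx -86737.0$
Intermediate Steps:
$k{\left(F,K \right)} = 35 + F + K$ ($k{\left(F,K \right)} = \left(F + K\right) + 35 = 35 + F + K$)
$g = \sqrt{2226} \approx 47.18$
$P{\left(M \right)} = 56 + M$
$f = 21637$ ($f = \left(-7\right) \left(-3091\right) = 21637$)
$\left(g + f\right) \left(k{\left(-66,-9 \right)} + P{\left(-20 \right)}\right) = \left(\sqrt{2226} + 21637\right) \left(\left(35 - 66 - 9\right) + \left(56 - 20\right)\right) = \left(21637 + \sqrt{2226}\right) \left(-40 + 36\right) = \left(21637 + \sqrt{2226}\right) \left(-4\right) = -86548 - 4 \sqrt{2226}$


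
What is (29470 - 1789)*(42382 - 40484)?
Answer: 52538538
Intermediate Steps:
(29470 - 1789)*(42382 - 40484) = 27681*1898 = 52538538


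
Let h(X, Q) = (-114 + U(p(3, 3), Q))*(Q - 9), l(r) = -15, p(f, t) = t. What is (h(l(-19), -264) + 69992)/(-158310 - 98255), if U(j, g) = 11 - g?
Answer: -26039/256565 ≈ -0.10149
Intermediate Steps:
h(X, Q) = (-103 - Q)*(-9 + Q) (h(X, Q) = (-114 + (11 - Q))*(Q - 9) = (-103 - Q)*(-9 + Q))
(h(l(-19), -264) + 69992)/(-158310 - 98255) = ((927 - 1*(-264)² - 94*(-264)) + 69992)/(-158310 - 98255) = ((927 - 1*69696 + 24816) + 69992)/(-256565) = ((927 - 69696 + 24816) + 69992)*(-1/256565) = (-43953 + 69992)*(-1/256565) = 26039*(-1/256565) = -26039/256565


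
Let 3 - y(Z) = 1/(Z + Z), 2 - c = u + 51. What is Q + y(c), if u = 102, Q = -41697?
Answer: -12591587/302 ≈ -41694.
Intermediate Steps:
c = -151 (c = 2 - (102 + 51) = 2 - 1*153 = 2 - 153 = -151)
y(Z) = 3 - 1/(2*Z) (y(Z) = 3 - 1/(Z + Z) = 3 - 1/(2*Z))
Q + y(c) = -41697 + (3 - ½/(-151)) = -41697 + (3 - ½*(-1/151)) = -41697 + (3 + 1/302) = -41697 + 907/302 = -12591587/302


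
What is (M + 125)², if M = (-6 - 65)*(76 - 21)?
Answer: 14288400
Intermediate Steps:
M = -3905 (M = -71*55 = -3905)
(M + 125)² = (-3905 + 125)² = (-3780)² = 14288400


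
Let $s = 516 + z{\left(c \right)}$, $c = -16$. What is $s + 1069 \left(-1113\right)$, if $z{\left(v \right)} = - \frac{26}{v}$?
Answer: $- \frac{9514235}{8} \approx -1.1893 \cdot 10^{6}$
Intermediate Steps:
$s = \frac{4141}{8}$ ($s = 516 - \frac{26}{-16} = 516 - - \frac{13}{8} = 516 + \frac{13}{8} = \frac{4141}{8} \approx 517.63$)
$s + 1069 \left(-1113\right) = \frac{4141}{8} + 1069 \left(-1113\right) = \frac{4141}{8} - 1189797 = - \frac{9514235}{8}$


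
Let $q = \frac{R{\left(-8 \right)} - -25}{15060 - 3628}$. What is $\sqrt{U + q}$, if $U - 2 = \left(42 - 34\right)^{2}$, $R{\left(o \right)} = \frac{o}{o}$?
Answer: $\frac{\sqrt{539117401}}{2858} \approx 8.1242$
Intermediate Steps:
$R{\left(o \right)} = 1$
$U = 66$ ($U = 2 + \left(42 - 34\right)^{2} = 2 + 8^{2} = 2 + 64 = 66$)
$q = \frac{13}{5716}$ ($q = \frac{1 - -25}{15060 - 3628} = \frac{1 + \left(-4562 + 4587\right)}{11432} = \left(1 + 25\right) \frac{1}{11432} = 26 \cdot \frac{1}{11432} = \frac{13}{5716} \approx 0.0022743$)
$\sqrt{U + q} = \sqrt{66 + \frac{13}{5716}} = \sqrt{\frac{377269}{5716}} = \frac{\sqrt{539117401}}{2858}$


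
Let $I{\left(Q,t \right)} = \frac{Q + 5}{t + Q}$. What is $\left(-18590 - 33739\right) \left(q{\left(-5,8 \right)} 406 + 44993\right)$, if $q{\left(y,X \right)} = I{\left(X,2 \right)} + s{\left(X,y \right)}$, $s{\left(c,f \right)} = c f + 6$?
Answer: $- \frac{8298542136}{5} \approx -1.6597 \cdot 10^{9}$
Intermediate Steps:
$s{\left(c,f \right)} = 6 + c f$
$I{\left(Q,t \right)} = \frac{5 + Q}{Q + t}$
$q{\left(y,X \right)} = 6 + X y + \frac{5 + X}{2 + X}$ ($q{\left(y,X \right)} = \frac{5 + X}{X + 2} + \left(6 + X y\right) = \frac{5 + X}{2 + X} + \left(6 + X y\right) = 6 + X y + \frac{5 + X}{2 + X}$)
$\left(-18590 - 33739\right) \left(q{\left(-5,8 \right)} 406 + 44993\right) = \left(-18590 - 33739\right) \left(\frac{5 + 8 + \left(2 + 8\right) \left(6 + 8 \left(-5\right)\right)}{2 + 8} \cdot 406 + 44993\right) = - 52329 \left(\frac{5 + 8 + 10 \left(6 - 40\right)}{10} \cdot 406 + 44993\right) = - 52329 \left(\frac{5 + 8 + 10 \left(-34\right)}{10} \cdot 406 + 44993\right) = - 52329 \left(\frac{5 + 8 - 340}{10} \cdot 406 + 44993\right) = - 52329 \left(\frac{1}{10} \left(-327\right) 406 + 44993\right) = - 52329 \left(\left(- \frac{327}{10}\right) 406 + 44993\right) = - 52329 \left(- \frac{66381}{5} + 44993\right) = \left(-52329\right) \frac{158584}{5} = - \frac{8298542136}{5}$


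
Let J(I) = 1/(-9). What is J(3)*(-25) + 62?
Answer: 583/9 ≈ 64.778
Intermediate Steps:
J(I) = -⅑
J(3)*(-25) + 62 = -⅑*(-25) + 62 = 25/9 + 62 = 583/9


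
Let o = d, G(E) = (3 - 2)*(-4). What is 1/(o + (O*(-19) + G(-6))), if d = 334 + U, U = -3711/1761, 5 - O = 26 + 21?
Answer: 587/660899 ≈ 0.00088818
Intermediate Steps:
G(E) = -4 (G(E) = 1*(-4) = -4)
O = -42 (O = 5 - (26 + 21) = 5 - 1*47 = 5 - 47 = -42)
U = -1237/587 (U = -3711*1/1761 = -1237/587 ≈ -2.1073)
d = 194821/587 (d = 334 - 1237/587 = 194821/587 ≈ 331.89)
o = 194821/587 ≈ 331.89
1/(o + (O*(-19) + G(-6))) = 1/(194821/587 + (-42*(-19) - 4)) = 1/(194821/587 + (798 - 4)) = 1/(194821/587 + 794) = 1/(660899/587) = 587/660899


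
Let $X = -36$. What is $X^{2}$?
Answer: $1296$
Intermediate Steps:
$X^{2} = \left(-36\right)^{2} = 1296$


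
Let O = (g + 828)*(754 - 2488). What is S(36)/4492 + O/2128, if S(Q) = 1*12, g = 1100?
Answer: -234647082/149359 ≈ -1571.0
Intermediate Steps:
S(Q) = 12
O = -3343152 (O = (1100 + 828)*(754 - 2488) = 1928*(-1734) = -3343152)
S(36)/4492 + O/2128 = 12/4492 - 3343152/2128 = 12*(1/4492) - 3343152*1/2128 = 3/1123 - 208947/133 = -234647082/149359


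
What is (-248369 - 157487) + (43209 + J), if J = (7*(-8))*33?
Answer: -364495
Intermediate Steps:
J = -1848 (J = -56*33 = -1848)
(-248369 - 157487) + (43209 + J) = (-248369 - 157487) + (43209 - 1848) = -405856 + 41361 = -364495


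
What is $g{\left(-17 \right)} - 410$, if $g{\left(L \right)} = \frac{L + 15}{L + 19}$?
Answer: $-411$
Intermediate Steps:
$g{\left(L \right)} = \frac{15 + L}{19 + L}$
$g{\left(-17 \right)} - 410 = \frac{15 - 17}{19 - 17} - 410 = \frac{1}{2} \left(-2\right) - 410 = -1 - 410 = -411$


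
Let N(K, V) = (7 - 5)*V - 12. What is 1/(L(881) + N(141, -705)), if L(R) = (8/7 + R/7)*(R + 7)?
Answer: 1/111354 ≈ 8.9804e-6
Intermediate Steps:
L(R) = (7 + R)*(8/7 + R/7) (L(R) = (8*(⅐) + R*(⅐))*(7 + R) = (8/7 + R/7)*(7 + R) = (7 + R)*(8/7 + R/7))
N(K, V) = -12 + 2*V (N(K, V) = 2*V - 12 = -12 + 2*V)
1/(L(881) + N(141, -705)) = 1/((8 + (⅐)*881² + (15/7)*881) + (-12 + 2*(-705))) = 1/((8 + (⅐)*776161 + 13215/7) + (-12 - 1410)) = 1/((8 + 776161/7 + 13215/7) - 1422) = 1/(112776 - 1422) = 1/111354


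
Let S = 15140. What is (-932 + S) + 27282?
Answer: 41490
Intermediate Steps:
(-932 + S) + 27282 = (-932 + 15140) + 27282 = 14208 + 27282 = 41490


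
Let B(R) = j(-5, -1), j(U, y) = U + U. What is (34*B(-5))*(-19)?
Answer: 6460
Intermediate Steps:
j(U, y) = 2*U
B(R) = -10 (B(R) = 2*(-5) = -10)
(34*B(-5))*(-19) = (34*(-10))*(-19) = -340*(-19) = 6460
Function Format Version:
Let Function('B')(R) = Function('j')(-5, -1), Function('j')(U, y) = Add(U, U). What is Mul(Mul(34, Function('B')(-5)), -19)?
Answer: 6460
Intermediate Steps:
Function('j')(U, y) = Mul(2, U)
Function('B')(R) = -10 (Function('B')(R) = Mul(2, -5) = -10)
Mul(Mul(34, Function('B')(-5)), -19) = Mul(Mul(34, -10), -19) = Mul(-340, -19) = 6460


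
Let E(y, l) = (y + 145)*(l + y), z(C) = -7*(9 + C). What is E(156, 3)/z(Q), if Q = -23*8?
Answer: 6837/175 ≈ 39.069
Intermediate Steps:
Q = -184
z(C) = -63 - 7*C
E(y, l) = (145 + y)*(l + y)
E(156, 3)/z(Q) = (156**2 + 145*3 + 145*156 + 3*156)/(-63 - 7*(-184)) = (24336 + 435 + 22620 + 468)/(-63 + 1288) = 47859/1225 = 47859*(1/1225) = 6837/175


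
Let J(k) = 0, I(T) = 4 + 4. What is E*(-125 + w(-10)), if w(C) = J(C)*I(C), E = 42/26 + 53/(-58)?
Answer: -66125/754 ≈ -87.699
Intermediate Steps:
I(T) = 8
E = 529/754 (E = 42*(1/26) + 53*(-1/58) = 21/13 - 53/58 = 529/754 ≈ 0.70159)
w(C) = 0 (w(C) = 0*8 = 0)
E*(-125 + w(-10)) = 529*(-125 + 0)/754 = (529/754)*(-125) = -66125/754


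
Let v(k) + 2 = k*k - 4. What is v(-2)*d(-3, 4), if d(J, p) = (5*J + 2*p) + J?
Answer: 20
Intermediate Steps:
d(J, p) = 2*p + 6*J (d(J, p) = (2*p + 5*J) + J = 2*p + 6*J)
v(k) = -6 + k**2 (v(k) = -2 + (k*k - 4) = -2 + (k**2 - 4) = -2 + (-4 + k**2) = -6 + k**2)
v(-2)*d(-3, 4) = (-6 + (-2)**2)*(2*4 + 6*(-3)) = (-6 + 4)*(8 - 18) = -2*(-10) = 20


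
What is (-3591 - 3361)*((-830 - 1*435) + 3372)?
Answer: -14647864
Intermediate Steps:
(-3591 - 3361)*((-830 - 1*435) + 3372) = -6952*((-830 - 435) + 3372) = -6952*(-1265 + 3372) = -6952*2107 = -14647864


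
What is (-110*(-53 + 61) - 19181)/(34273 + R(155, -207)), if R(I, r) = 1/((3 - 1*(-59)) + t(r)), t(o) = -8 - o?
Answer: -5235921/8945254 ≈ -0.58533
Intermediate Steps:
R(I, r) = 1/(54 - r) (R(I, r) = 1/((3 - 1*(-59)) + (-8 - r)) = 1/((3 + 59) + (-8 - r)) = 1/(62 + (-8 - r)) = 1/(54 - r))
(-110*(-53 + 61) - 19181)/(34273 + R(155, -207)) = (-110*(-53 + 61) - 19181)/(34273 - 1/(-54 - 207)) = (-110*8 - 19181)/(34273 - 1/(-261)) = (-880 - 19181)/(34273 - 1*(-1/261)) = -20061/(34273 + 1/261) = -20061/8945254/261 = -20061*261/8945254 = -5235921/8945254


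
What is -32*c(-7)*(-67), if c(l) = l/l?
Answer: 2144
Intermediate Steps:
c(l) = 1
-32*c(-7)*(-67) = -32*1*(-67) = -32*(-67) = 2144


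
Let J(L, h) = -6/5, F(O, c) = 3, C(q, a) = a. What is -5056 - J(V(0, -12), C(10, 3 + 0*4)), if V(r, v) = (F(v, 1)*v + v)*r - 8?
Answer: -25274/5 ≈ -5054.8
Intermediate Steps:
V(r, v) = -8 + 4*r*v (V(r, v) = (3*v + v)*r - 8 = (4*v)*r - 8 = 4*r*v - 8 = -8 + 4*r*v)
J(L, h) = -6/5 (J(L, h) = -6*⅕ = -6/5)
-5056 - J(V(0, -12), C(10, 3 + 0*4)) = -5056 - 1*(-6/5) = -5056 + 6/5 = -25274/5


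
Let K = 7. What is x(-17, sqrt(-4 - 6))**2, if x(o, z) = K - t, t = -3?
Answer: 100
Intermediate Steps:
x(o, z) = 10 (x(o, z) = 7 - 1*(-3) = 7 + 3 = 10)
x(-17, sqrt(-4 - 6))**2 = 10**2 = 100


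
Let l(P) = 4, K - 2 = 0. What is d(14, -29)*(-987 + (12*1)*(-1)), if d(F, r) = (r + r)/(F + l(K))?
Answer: 3219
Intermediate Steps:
K = 2 (K = 2 + 0 = 2)
d(F, r) = 2*r/(4 + F) (d(F, r) = (r + r)/(F + 4) = (2*r)/(4 + F) = 2*r/(4 + F))
d(14, -29)*(-987 + (12*1)*(-1)) = (2*(-29)/(4 + 14))*(-987 + (12*1)*(-1)) = (2*(-29)/18)*(-987 + 12*(-1)) = (2*(-29)*(1/18))*(-987 - 12) = -29/9*(-999) = 3219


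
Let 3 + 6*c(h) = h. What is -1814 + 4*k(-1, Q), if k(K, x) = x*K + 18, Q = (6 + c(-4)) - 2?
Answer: -5260/3 ≈ -1753.3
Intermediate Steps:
c(h) = -1/2 + h/6
Q = 17/6 (Q = (6 + (-1/2 + (1/6)*(-4))) - 2 = (6 + (-1/2 - 2/3)) - 2 = (6 - 7/6) - 2 = 29/6 - 2 = 17/6 ≈ 2.8333)
k(K, x) = 18 + K*x (k(K, x) = K*x + 18 = 18 + K*x)
-1814 + 4*k(-1, Q) = -1814 + 4*(18 - 1*17/6) = -1814 + 4*(18 - 17/6) = -1814 + 4*(91/6) = -1814 + 182/3 = -5260/3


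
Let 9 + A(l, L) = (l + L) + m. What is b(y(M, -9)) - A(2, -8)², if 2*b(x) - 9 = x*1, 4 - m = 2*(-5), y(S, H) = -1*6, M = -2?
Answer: ½ ≈ 0.50000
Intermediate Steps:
y(S, H) = -6
m = 14 (m = 4 - 2*(-5) = 4 - 1*(-10) = 4 + 10 = 14)
A(l, L) = 5 + L + l (A(l, L) = -9 + ((l + L) + 14) = -9 + ((L + l) + 14) = -9 + (14 + L + l) = 5 + L + l)
b(x) = 9/2 + x/2 (b(x) = 9/2 + (x*1)/2 = 9/2 + x/2)
b(y(M, -9)) - A(2, -8)² = (9/2 + (½)*(-6)) - (5 - 8 + 2)² = (9/2 - 3) - 1*(-1)² = 3/2 - 1*1 = 3/2 - 1 = ½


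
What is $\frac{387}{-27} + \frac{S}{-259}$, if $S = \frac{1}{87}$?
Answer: $- \frac{107658}{7511} \approx -14.333$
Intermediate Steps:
$S = \frac{1}{87} \approx 0.011494$
$\frac{387}{-27} + \frac{S}{-259} = \frac{387}{-27} + \frac{1}{87 \left(-259\right)} = 387 \left(- \frac{1}{27}\right) + \frac{1}{87} \left(- \frac{1}{259}\right) = - \frac{43}{3} - \frac{1}{22533} = - \frac{107658}{7511}$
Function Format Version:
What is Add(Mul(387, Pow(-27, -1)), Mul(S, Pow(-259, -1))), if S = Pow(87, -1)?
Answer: Rational(-107658, 7511) ≈ -14.333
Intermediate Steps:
S = Rational(1, 87) ≈ 0.011494
Add(Mul(387, Pow(-27, -1)), Mul(S, Pow(-259, -1))) = Add(Mul(387, Pow(-27, -1)), Mul(Rational(1, 87), Pow(-259, -1))) = Add(Mul(387, Rational(-1, 27)), Mul(Rational(1, 87), Rational(-1, 259))) = Add(Rational(-43, 3), Rational(-1, 22533)) = Rational(-107658, 7511)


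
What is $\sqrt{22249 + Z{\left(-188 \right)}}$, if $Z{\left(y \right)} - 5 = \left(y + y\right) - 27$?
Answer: $\sqrt{21851} \approx 147.82$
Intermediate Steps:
$Z{\left(y \right)} = -22 + 2 y$ ($Z{\left(y \right)} = 5 + \left(\left(y + y\right) - 27\right) = 5 + \left(2 y - 27\right) = 5 + \left(-27 + 2 y\right) = -22 + 2 y$)
$\sqrt{22249 + Z{\left(-188 \right)}} = \sqrt{22249 + \left(-22 + 2 \left(-188\right)\right)} = \sqrt{22249 - 398} = \sqrt{21851}$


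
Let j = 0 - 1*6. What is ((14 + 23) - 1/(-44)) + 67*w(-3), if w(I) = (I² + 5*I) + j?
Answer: -33747/44 ≈ -766.98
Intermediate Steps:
j = -6 (j = 0 - 6 = -6)
w(I) = -6 + I² + 5*I (w(I) = (I² + 5*I) - 6 = -6 + I² + 5*I)
((14 + 23) - 1/(-44)) + 67*w(-3) = ((14 + 23) - 1/(-44)) + 67*(-6 + (-3)² + 5*(-3)) = (37 - 1*(-1/44)) + 67*(-6 + 9 - 15) = (37 + 1/44) + 67*(-12) = 1629/44 - 804 = -33747/44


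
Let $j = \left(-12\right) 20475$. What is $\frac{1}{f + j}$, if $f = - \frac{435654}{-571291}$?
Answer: $- \frac{571291}{140365763046} \approx -4.07 \cdot 10^{-6}$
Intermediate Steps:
$f = \frac{435654}{571291}$ ($f = \left(-435654\right) \left(- \frac{1}{571291}\right) = \frac{435654}{571291} \approx 0.76258$)
$j = -245700$
$\frac{1}{f + j} = \frac{1}{\frac{435654}{571291} - 245700} = \frac{1}{- \frac{140365763046}{571291}} = - \frac{571291}{140365763046}$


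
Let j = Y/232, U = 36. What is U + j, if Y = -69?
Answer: 8283/232 ≈ 35.703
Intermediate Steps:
j = -69/232 ≈ -0.29741
U + j = 36 - 69/232 = 8283/232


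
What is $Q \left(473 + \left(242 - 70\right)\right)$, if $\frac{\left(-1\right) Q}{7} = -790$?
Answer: $3566850$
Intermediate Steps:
$Q = 5530$ ($Q = \left(-7\right) \left(-790\right) = 5530$)
$Q \left(473 + \left(242 - 70\right)\right) = 5530 \left(473 + \left(242 - 70\right)\right) = 5530 \left(473 + 172\right) = 5530 \cdot 645 = 3566850$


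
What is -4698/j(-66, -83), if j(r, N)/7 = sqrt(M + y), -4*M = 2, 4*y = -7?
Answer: 3132*I/7 ≈ 447.43*I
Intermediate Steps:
y = -7/4 (y = (1/4)*(-7) = -7/4 ≈ -1.7500)
M = -1/2 (M = -1/4*2 = -1/2 ≈ -0.50000)
j(r, N) = 21*I/2 (j(r, N) = 7*sqrt(-1/2 - 7/4) = 7*sqrt(-9/4) = 7*(3*I/2) = 21*I/2)
-4698/j(-66, -83) = -4698*(-2*I/21) = -(-3132)*I/7 = 3132*I/7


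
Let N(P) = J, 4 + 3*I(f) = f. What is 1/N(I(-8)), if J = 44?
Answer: 1/44 ≈ 0.022727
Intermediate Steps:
I(f) = -4/3 + f/3
N(P) = 44
1/N(I(-8)) = 1/44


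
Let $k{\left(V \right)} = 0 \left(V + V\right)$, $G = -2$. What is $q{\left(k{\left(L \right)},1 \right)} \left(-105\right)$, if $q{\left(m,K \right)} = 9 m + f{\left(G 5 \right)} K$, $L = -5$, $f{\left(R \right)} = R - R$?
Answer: $0$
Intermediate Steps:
$f{\left(R \right)} = 0$
$k{\left(V \right)} = 0$ ($k{\left(V \right)} = 0 \cdot 2 V = 0$)
$q{\left(m,K \right)} = 9 m$ ($q{\left(m,K \right)} = 9 m + 0 K = 9 m + 0 = 9 m$)
$q{\left(k{\left(L \right)},1 \right)} \left(-105\right) = 9 \cdot 0 \left(-105\right) = 0 \left(-105\right) = 0$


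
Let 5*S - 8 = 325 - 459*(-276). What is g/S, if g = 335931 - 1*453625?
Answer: -588470/127017 ≈ -4.6330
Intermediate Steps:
S = 127017/5 (S = 8/5 + (325 - 459*(-276))/5 = 8/5 + (325 + 126684)/5 = 8/5 + (⅕)*127009 = 8/5 + 127009/5 = 127017/5 ≈ 25403.)
g = -117694 (g = 335931 - 453625 = -117694)
g/S = -117694/127017/5 = -117694*5/127017 = -588470/127017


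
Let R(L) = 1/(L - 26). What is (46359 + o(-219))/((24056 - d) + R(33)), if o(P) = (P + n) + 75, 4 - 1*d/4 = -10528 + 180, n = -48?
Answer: -323169/121463 ≈ -2.6606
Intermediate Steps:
R(L) = 1/(-26 + L)
d = 41408 (d = 16 - 4*(-10528 + 180) = 16 - 4*(-10348) = 16 + 41392 = 41408)
o(P) = 27 + P (o(P) = (P - 48) + 75 = (-48 + P) + 75 = 27 + P)
(46359 + o(-219))/((24056 - d) + R(33)) = (46359 + (27 - 219))/((24056 - 1*41408) + 1/(-26 + 33)) = (46359 - 192)/((24056 - 41408) + 1/7) = 46167/(-17352 + 1/7) = 46167/(-121463/7) = 46167*(-7/121463) = -323169/121463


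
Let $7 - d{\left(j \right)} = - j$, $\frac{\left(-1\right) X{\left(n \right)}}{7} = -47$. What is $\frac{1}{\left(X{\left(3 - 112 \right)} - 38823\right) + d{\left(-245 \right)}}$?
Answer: $- \frac{1}{38732} \approx -2.5818 \cdot 10^{-5}$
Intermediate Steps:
$X{\left(n \right)} = 329$ ($X{\left(n \right)} = \left(-7\right) \left(-47\right) = 329$)
$d{\left(j \right)} = 7 + j$ ($d{\left(j \right)} = 7 - - j = 7 + j$)
$\frac{1}{\left(X{\left(3 - 112 \right)} - 38823\right) + d{\left(-245 \right)}} = \frac{1}{\left(329 - 38823\right) + \left(7 - 245\right)} = \frac{1}{\left(329 - 38823\right) - 238} = \frac{1}{-38494 - 238} = \frac{1}{-38732} = - \frac{1}{38732}$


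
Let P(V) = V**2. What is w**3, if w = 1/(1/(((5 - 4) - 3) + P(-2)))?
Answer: 8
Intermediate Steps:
w = 2 (w = 1/(1/(((5 - 4) - 3) + (-2)**2)) = 1/(1/((1 - 3) + 4)) = 1/(1/(-2 + 4)) = 1/(1/2) = 2)
w**3 = 2**3 = 8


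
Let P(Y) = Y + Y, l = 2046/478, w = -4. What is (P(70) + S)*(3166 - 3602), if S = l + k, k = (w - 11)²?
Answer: -38480488/239 ≈ -1.6101e+5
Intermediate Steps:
l = 1023/239 (l = 2046*(1/478) = 1023/239 ≈ 4.2803)
P(Y) = 2*Y
k = 225 (k = (-4 - 11)² = (-15)² = 225)
S = 54798/239 (S = 1023/239 + 225 = 54798/239 ≈ 229.28)
(P(70) + S)*(3166 - 3602) = (2*70 + 54798/239)*(3166 - 3602) = (140 + 54798/239)*(-436) = (88258/239)*(-436) = -38480488/239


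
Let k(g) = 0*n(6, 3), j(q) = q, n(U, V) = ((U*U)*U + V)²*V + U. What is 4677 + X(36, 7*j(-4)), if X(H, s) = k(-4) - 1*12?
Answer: 4665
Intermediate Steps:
n(U, V) = U + V*(V + U³)² (n(U, V) = (U²*U + V)²*V + U = (U³ + V)²*V + U = (V + U³)²*V + U = V*(V + U³)² + U = U + V*(V + U³)²)
k(g) = 0 (k(g) = 0*(6 + 3*(3 + 6³)²) = 0*(6 + 3*(3 + 216)²) = 0*(6 + 3*219²) = 0*(6 + 3*47961) = 0*(6 + 143883) = 0*143889 = 0)
X(H, s) = -12 (X(H, s) = 0 - 1*12 = 0 - 12 = -12)
4677 + X(36, 7*j(-4)) = 4677 - 12 = 4665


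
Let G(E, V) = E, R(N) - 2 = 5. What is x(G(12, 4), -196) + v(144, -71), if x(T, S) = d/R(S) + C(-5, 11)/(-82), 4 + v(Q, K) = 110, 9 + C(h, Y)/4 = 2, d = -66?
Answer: 27814/287 ≈ 96.913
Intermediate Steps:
R(N) = 7 (R(N) = 2 + 5 = 7)
C(h, Y) = -28 (C(h, Y) = -36 + 4*2 = -36 + 8 = -28)
v(Q, K) = 106 (v(Q, K) = -4 + 110 = 106)
x(T, S) = -2608/287 (x(T, S) = -66/7 - 28/(-82) = -66*1/7 - 28*(-1/82) = -66/7 + 14/41 = -2608/287)
x(G(12, 4), -196) + v(144, -71) = -2608/287 + 106 = 27814/287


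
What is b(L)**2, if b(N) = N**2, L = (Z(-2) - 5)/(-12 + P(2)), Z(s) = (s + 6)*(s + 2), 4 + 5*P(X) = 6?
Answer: 390625/11316496 ≈ 0.034518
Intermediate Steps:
P(X) = 2/5 (P(X) = -4/5 + (1/5)*6 = -4/5 + 6/5 = 2/5)
Z(s) = (2 + s)*(6 + s) (Z(s) = (6 + s)*(2 + s) = (2 + s)*(6 + s))
L = 25/58 (L = ((12 + (-2)**2 + 8*(-2)) - 5)/(-12 + 2/5) = ((12 + 4 - 16) - 5)/(-58/5) = (0 - 5)*(-5/58) = -5*(-5/58) = 25/58 ≈ 0.43103)
b(L)**2 = ((25/58)**2)**2 = (625/3364)**2 = 390625/11316496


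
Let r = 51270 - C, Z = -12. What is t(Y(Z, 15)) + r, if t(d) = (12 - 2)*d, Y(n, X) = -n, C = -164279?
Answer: 215669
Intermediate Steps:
r = 215549 (r = 51270 - 1*(-164279) = 51270 + 164279 = 215549)
t(d) = 10*d
t(Y(Z, 15)) + r = 10*(-1*(-12)) + 215549 = 10*12 + 215549 = 120 + 215549 = 215669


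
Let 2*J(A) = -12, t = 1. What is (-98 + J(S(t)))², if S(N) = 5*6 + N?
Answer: 10816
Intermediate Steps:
S(N) = 30 + N
J(A) = -6 (J(A) = (½)*(-12) = -6)
(-98 + J(S(t)))² = (-98 - 6)² = (-104)² = 10816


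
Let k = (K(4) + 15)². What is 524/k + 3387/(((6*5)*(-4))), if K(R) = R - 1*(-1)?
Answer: -5383/200 ≈ -26.915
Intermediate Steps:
K(R) = 1 + R (K(R) = R + 1 = 1 + R)
k = 400 (k = ((1 + 4) + 15)² = (5 + 15)² = 20² = 400)
524/k + 3387/(((6*5)*(-4))) = 524/400 + 3387/(((6*5)*(-4))) = 524*(1/400) + 3387/((30*(-4))) = 131/100 + 3387/(-120) = 131/100 + 3387*(-1/120) = 131/100 - 1129/40 = -5383/200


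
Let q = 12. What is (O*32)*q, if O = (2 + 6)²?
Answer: 24576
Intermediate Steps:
O = 64 (O = 8² = 64)
(O*32)*q = (64*32)*12 = 2048*12 = 24576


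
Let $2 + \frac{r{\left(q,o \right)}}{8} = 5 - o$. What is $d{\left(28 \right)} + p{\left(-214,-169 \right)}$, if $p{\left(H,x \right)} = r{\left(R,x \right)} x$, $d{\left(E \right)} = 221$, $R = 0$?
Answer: $-232323$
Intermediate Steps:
$r{\left(q,o \right)} = 24 - 8 o$ ($r{\left(q,o \right)} = -16 + 8 \left(5 - o\right) = -16 - \left(-40 + 8 o\right) = 24 - 8 o$)
$p{\left(H,x \right)} = x \left(24 - 8 x\right)$ ($p{\left(H,x \right)} = \left(24 - 8 x\right) x = x \left(24 - 8 x\right)$)
$d{\left(28 \right)} + p{\left(-214,-169 \right)} = 221 + 8 \left(-169\right) \left(3 - -169\right) = 221 + 8 \left(-169\right) \left(3 + 169\right) = 221 + 8 \left(-169\right) 172 = 221 - 232544 = -232323$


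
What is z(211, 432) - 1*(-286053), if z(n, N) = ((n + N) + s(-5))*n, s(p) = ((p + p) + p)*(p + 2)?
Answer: 431221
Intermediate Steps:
s(p) = 3*p*(2 + p) (s(p) = (2*p + p)*(2 + p) = (3*p)*(2 + p) = 3*p*(2 + p))
z(n, N) = n*(45 + N + n) (z(n, N) = ((n + N) + 3*(-5)*(2 - 5))*n = ((N + n) + 3*(-5)*(-3))*n = ((N + n) + 45)*n = (45 + N + n)*n = n*(45 + N + n))
z(211, 432) - 1*(-286053) = 211*(45 + 432 + 211) - 1*(-286053) = 211*688 + 286053 = 145168 + 286053 = 431221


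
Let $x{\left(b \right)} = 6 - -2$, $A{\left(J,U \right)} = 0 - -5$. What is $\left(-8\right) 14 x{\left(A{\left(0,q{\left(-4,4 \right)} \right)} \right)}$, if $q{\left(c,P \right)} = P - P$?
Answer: $-896$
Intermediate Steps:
$q{\left(c,P \right)} = 0$
$A{\left(J,U \right)} = 5$ ($A{\left(J,U \right)} = 0 + 5 = 5$)
$x{\left(b \right)} = 8$ ($x{\left(b \right)} = 6 + 2 = 8$)
$\left(-8\right) 14 x{\left(A{\left(0,q{\left(-4,4 \right)} \right)} \right)} = \left(-8\right) 14 \cdot 8 = \left(-112\right) 8 = -896$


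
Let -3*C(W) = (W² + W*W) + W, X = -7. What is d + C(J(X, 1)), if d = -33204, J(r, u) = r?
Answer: -99703/3 ≈ -33234.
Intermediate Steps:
C(W) = -2*W²/3 - W/3 (C(W) = -((W² + W*W) + W)/3 = -((W² + W²) + W)/3 = -(2*W² + W)/3 = -(W + 2*W²)/3 = -2*W²/3 - W/3)
d + C(J(X, 1)) = -33204 - ⅓*(-7)*(1 + 2*(-7)) = -33204 - ⅓*(-7)*(1 - 14) = -33204 - ⅓*(-7)*(-13) = -33204 - 91/3 = -99703/3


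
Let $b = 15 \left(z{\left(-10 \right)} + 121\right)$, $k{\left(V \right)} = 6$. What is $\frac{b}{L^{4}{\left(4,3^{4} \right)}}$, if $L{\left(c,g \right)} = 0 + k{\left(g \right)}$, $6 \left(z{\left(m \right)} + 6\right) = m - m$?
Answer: $\frac{575}{432} \approx 1.331$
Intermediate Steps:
$z{\left(m \right)} = -6$ ($z{\left(m \right)} = -6 + \frac{m - m}{6} = -6 + \frac{1}{6} \cdot 0 = -6 + 0 = -6$)
$b = 1725$ ($b = 15 \left(-6 + 121\right) = 15 \cdot 115 = 1725$)
$L{\left(c,g \right)} = 6$ ($L{\left(c,g \right)} = 0 + 6 = 6$)
$\frac{b}{L^{4}{\left(4,3^{4} \right)}} = \frac{1725}{6^{4}} = \frac{1725}{1296} = 1725 \cdot \frac{1}{1296} = \frac{575}{432}$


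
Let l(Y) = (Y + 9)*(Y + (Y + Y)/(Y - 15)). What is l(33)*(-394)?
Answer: -606760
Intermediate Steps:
l(Y) = (9 + Y)*(Y + 2*Y/(-15 + Y)) (l(Y) = (9 + Y)*(Y + (2*Y)/(-15 + Y)) = (9 + Y)*(Y + 2*Y/(-15 + Y)))
l(33)*(-394) = (33*(-117 + 33² - 4*33)/(-15 + 33))*(-394) = (33*(-117 + 1089 - 132)/18)*(-394) = (33*(1/18)*840)*(-394) = 1540*(-394) = -606760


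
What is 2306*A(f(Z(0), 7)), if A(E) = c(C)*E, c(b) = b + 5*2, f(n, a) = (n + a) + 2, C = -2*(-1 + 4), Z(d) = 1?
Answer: 92240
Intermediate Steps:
C = -6 (C = -2*3 = -6)
f(n, a) = 2 + a + n (f(n, a) = (a + n) + 2 = 2 + a + n)
c(b) = 10 + b (c(b) = b + 10 = 10 + b)
A(E) = 4*E (A(E) = (10 - 6)*E = 4*E)
2306*A(f(Z(0), 7)) = 2306*(4*(2 + 7 + 1)) = 2306*(4*10) = 2306*40 = 92240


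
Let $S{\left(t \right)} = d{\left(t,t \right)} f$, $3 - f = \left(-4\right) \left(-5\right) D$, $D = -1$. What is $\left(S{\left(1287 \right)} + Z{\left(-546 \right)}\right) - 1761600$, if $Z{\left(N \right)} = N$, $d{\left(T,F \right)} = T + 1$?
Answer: $-1732522$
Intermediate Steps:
$d{\left(T,F \right)} = 1 + T$
$f = 23$ ($f = 3 - \left(-4\right) \left(-5\right) \left(-1\right) = 3 - 20 \left(-1\right) = 3 - -20 = 3 + 20 = 23$)
$S{\left(t \right)} = 23 + 23 t$ ($S{\left(t \right)} = \left(1 + t\right) 23 = 23 + 23 t$)
$\left(S{\left(1287 \right)} + Z{\left(-546 \right)}\right) - 1761600 = \left(\left(23 + 23 \cdot 1287\right) - 546\right) - 1761600 = \left(\left(23 + 29601\right) - 546\right) - 1761600 = \left(29624 - 546\right) - 1761600 = 29078 - 1761600 = -1732522$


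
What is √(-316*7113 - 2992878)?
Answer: I*√5240586 ≈ 2289.2*I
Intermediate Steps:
√(-316*7113 - 2992878) = √(-2247708 - 2992878) = √(-5240586) = I*√5240586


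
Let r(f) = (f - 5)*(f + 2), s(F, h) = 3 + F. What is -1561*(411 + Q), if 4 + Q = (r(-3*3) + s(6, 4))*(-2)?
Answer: -301273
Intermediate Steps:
r(f) = (-5 + f)*(2 + f)
Q = -218 (Q = -4 + ((-10 + (-3*3)**2 - (-9)*3) + (3 + 6))*(-2) = -4 + ((-10 + (-9)**2 - 3*(-9)) + 9)*(-2) = -4 + ((-10 + 81 + 27) + 9)*(-2) = -4 + (98 + 9)*(-2) = -4 + 107*(-2) = -4 - 214 = -218)
-1561*(411 + Q) = -1561*(411 - 218) = -1561*193 = -301273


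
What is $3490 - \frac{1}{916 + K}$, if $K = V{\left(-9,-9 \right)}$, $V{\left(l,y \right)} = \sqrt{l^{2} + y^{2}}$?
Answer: $\frac{1463869572}{419447} + \frac{9 \sqrt{2}}{838894} \approx 3490.0$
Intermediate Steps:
$K = 9 \sqrt{2}$ ($K = \sqrt{\left(-9\right)^{2} + \left(-9\right)^{2}} = \sqrt{81 + 81} = \sqrt{162} = 9 \sqrt{2} \approx 12.728$)
$3490 - \frac{1}{916 + K} = 3490 - \frac{1}{916 + 9 \sqrt{2}}$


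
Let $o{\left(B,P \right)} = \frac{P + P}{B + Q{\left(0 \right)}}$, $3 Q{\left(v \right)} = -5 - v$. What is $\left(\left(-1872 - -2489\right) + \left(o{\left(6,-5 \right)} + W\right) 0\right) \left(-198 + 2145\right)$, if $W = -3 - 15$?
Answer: $1201299$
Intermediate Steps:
$Q{\left(v \right)} = - \frac{5}{3} - \frac{v}{3}$ ($Q{\left(v \right)} = \frac{-5 - v}{3} = - \frac{5}{3} - \frac{v}{3}$)
$o{\left(B,P \right)} = \frac{2 P}{- \frac{5}{3} + B}$ ($o{\left(B,P \right)} = \frac{P + P}{B - \frac{5}{3}} = \frac{2 P}{B + \left(- \frac{5}{3} + 0\right)} = \frac{2 P}{B - \frac{5}{3}} = \frac{2 P}{- \frac{5}{3} + B}$)
$W = -18$
$\left(\left(-1872 - -2489\right) + \left(o{\left(6,-5 \right)} + W\right) 0\right) \left(-198 + 2145\right) = \left(\left(-1872 - -2489\right) + \left(6 \left(-5\right) \frac{1}{-5 + 3 \cdot 6} - 18\right) 0\right) \left(-198 + 2145\right) = \left(\left(-1872 + 2489\right) + \left(6 \left(-5\right) \frac{1}{-5 + 18} - 18\right) 0\right) 1947 = \left(617 + \left(6 \left(-5\right) \frac{1}{13} - 18\right) 0\right) 1947 = \left(617 + \left(- \frac{30}{13} - 18\right) 0\right) 1947 = \left(617 - 0\right) 1947 = \left(617 + 0\right) 1947 = 617 \cdot 1947 = 1201299$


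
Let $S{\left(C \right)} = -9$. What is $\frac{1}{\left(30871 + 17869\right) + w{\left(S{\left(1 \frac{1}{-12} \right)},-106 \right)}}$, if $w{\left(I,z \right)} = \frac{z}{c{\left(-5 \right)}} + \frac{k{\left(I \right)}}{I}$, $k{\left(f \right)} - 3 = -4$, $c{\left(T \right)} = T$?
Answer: $\frac{45}{2194259} \approx 2.0508 \cdot 10^{-5}$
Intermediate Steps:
$k{\left(f \right)} = -1$ ($k{\left(f \right)} = 3 - 4 = -1$)
$w{\left(I,z \right)} = - \frac{1}{I} - \frac{z}{5}$ ($w{\left(I,z \right)} = \frac{z}{-5} - \frac{1}{I} = z \left(- \frac{1}{5}\right) - \frac{1}{I} = - \frac{z}{5} - \frac{1}{I} = - \frac{1}{I} - \frac{z}{5}$)
$\frac{1}{\left(30871 + 17869\right) + w{\left(S{\left(1 \frac{1}{-12} \right)},-106 \right)}} = \frac{1}{\left(30871 + 17869\right) - - \frac{959}{45}} = \frac{1}{48740 + \left(\left(-1\right) \left(- \frac{1}{9}\right) + \frac{106}{5}\right)} = \frac{1}{48740 + \left(\frac{1}{9} + \frac{106}{5}\right)} = \frac{1}{48740 + \frac{959}{45}} = \frac{1}{\frac{2194259}{45}} = \frac{45}{2194259}$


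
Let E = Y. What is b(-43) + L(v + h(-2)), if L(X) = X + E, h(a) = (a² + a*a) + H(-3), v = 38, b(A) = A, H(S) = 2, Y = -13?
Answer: -8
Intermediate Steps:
E = -13
h(a) = 2 + 2*a² (h(a) = (a² + a*a) + 2 = (a² + a²) + 2 = 2*a² + 2 = 2 + 2*a²)
L(X) = -13 + X (L(X) = X - 13 = -13 + X)
b(-43) + L(v + h(-2)) = -43 + (-13 + (38 + (2 + 2*(-2)²))) = -43 + (-13 + (38 + (2 + 2*4))) = -43 + (-13 + (38 + (2 + 8))) = -43 + (-13 + (38 + 10)) = -43 + (-13 + 48) = -43 + 35 = -8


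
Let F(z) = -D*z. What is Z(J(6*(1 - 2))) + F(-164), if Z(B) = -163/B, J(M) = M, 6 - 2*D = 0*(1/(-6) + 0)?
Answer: 3115/6 ≈ 519.17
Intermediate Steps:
D = 3 (D = 3 - 0*(1/(-6) + 0) = 3 - 0*(-1/6 + 0) = 3 - 0*(-1)/6 = 3 - 1/2*0 = 3 + 0 = 3)
F(z) = -3*z
Z(J(6*(1 - 2))) + F(-164) = -163*1/(6*(1 - 2)) - 3*(-164) = -163/(6*(-1)) + 492 = -163/(-6) + 492 = -163*(-1/6) + 492 = 163/6 + 492 = 3115/6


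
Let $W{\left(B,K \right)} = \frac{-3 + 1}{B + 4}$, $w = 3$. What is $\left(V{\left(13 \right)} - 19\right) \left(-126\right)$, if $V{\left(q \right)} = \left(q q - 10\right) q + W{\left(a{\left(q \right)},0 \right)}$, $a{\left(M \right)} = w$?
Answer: $-258012$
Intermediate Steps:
$a{\left(M \right)} = 3$
$W{\left(B,K \right)} = - \frac{2}{4 + B}$
$V{\left(q \right)} = - \frac{2}{7} + q \left(-10 + q^{2}\right)$ ($V{\left(q \right)} = \left(q q - 10\right) q - \frac{2}{4 + 3} = \left(q^{2} - 10\right) q - \frac{2}{7} = \left(-10 + q^{2}\right) q - \frac{2}{7} = q \left(-10 + q^{2}\right) - \frac{2}{7} = - \frac{2}{7} + q \left(-10 + q^{2}\right)$)
$\left(V{\left(13 \right)} - 19\right) \left(-126\right) = \left(\left(- \frac{2}{7} + 13^{3} - 130\right) - 19\right) \left(-126\right) = \left(\left(- \frac{2}{7} + 2197 - 130\right) - 19\right) \left(-126\right) = \left(\frac{14467}{7} - 19\right) \left(-126\right) = \frac{14334}{7} \left(-126\right) = -258012$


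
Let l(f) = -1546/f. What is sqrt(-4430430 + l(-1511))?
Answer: 2*I*sqrt(2528801359006)/1511 ≈ 2104.9*I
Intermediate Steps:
sqrt(-4430430 + l(-1511)) = sqrt(-4430430 - 1546/(-1511)) = sqrt(-4430430 - 1546*(-1/1511)) = sqrt(-4430430 + 1546/1511) = sqrt(-6694378184/1511) = 2*I*sqrt(2528801359006)/1511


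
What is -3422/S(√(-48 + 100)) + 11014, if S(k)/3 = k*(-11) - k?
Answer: 11014 + 1711*√13/468 ≈ 11027.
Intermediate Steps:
S(k) = -36*k (S(k) = 3*(k*(-11) - k) = 3*(-11*k - k) = 3*(-12*k) = -36*k)
-3422/S(√(-48 + 100)) + 11014 = -3422*(-1/(36*√(-48 + 100))) + 11014 = -3422*(-√13/936) + 11014 = -(-1711)*√13/468 + 11014 = 1711*√13/468 + 11014 = 11014 + 1711*√13/468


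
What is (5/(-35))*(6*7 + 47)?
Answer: -89/7 ≈ -12.714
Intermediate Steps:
(5/(-35))*(6*7 + 47) = (5*(-1/35))*(42 + 47) = -1/7*89 = -89/7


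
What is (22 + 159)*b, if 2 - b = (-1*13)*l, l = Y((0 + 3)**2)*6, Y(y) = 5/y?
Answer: 24616/3 ≈ 8205.3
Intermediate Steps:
l = 10/3 (l = (5/((0 + 3)**2))*6 = (5/(3**2))*6 = (5/9)*6 = 10/3 ≈ 3.3333)
b = 136/3 (b = 2 - (-1*13)*10/3 = 2 - (-13)*10/3 = 2 - 1*(-130/3) = 2 + 130/3 = 136/3 ≈ 45.333)
(22 + 159)*b = (22 + 159)*(136/3) = 181*(136/3) = 24616/3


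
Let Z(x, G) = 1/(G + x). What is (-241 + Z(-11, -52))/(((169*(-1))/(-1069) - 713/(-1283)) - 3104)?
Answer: 1301579123/16758948087 ≈ 0.077665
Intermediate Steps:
(-241 + Z(-11, -52))/(((169*(-1))/(-1069) - 713/(-1283)) - 3104) = (-241 + 1/(-52 - 11))/(((169*(-1))/(-1069) - 713/(-1283)) - 3104) = (-241 + 1/(-63))/((-169*(-1/1069) - 713*(-1/1283)) - 3104) = (-241 - 1/63)/((169/1069 + 713/1283) - 3104) = -15184/(63*(979024/1371527 - 3104)) = -15184/(63*(-4256240784/1371527)) = -15184/63*(-1371527/4256240784) = 1301579123/16758948087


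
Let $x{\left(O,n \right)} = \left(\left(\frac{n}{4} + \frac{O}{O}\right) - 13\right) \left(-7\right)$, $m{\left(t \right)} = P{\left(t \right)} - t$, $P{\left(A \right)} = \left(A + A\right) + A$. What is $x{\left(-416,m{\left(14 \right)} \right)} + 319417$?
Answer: $319452$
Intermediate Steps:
$P{\left(A \right)} = 3 A$ ($P{\left(A \right)} = 2 A + A = 3 A$)
$m{\left(t \right)} = 2 t$ ($m{\left(t \right)} = 3 t - t = 2 t$)
$x{\left(O,n \right)} = 84 - \frac{7 n}{4}$ ($x{\left(O,n \right)} = \left(\left(n \frac{1}{4} + 1\right) - 13\right) \left(-7\right) = \left(\left(\frac{n}{4} + 1\right) - 13\right) \left(-7\right) = \left(\left(1 + \frac{n}{4}\right) - 13\right) \left(-7\right) = \left(-12 + \frac{n}{4}\right) \left(-7\right) = 84 - \frac{7 n}{4}$)
$x{\left(-416,m{\left(14 \right)} \right)} + 319417 = \left(84 - \frac{7 \cdot 2 \cdot 14}{4}\right) + 319417 = \left(84 - 49\right) + 319417 = 35 + 319417 = 319452$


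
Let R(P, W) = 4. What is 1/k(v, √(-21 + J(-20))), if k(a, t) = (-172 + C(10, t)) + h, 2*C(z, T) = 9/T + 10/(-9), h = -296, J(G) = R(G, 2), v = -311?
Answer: 306*I/(-143378*I + 81*√17) ≈ -0.0021342 + 4.9712e-6*I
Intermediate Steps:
J(G) = 4
C(z, T) = -5/9 + 9/(2*T) (C(z, T) = (9/T + 10/(-9))/2 = (9/T + 10*(-⅑))/2 = (9/T - 10/9)/2 = (-10/9 + 9/T)/2 = -5/9 + 9/(2*T))
k(a, t) = -468 + (81 - 10*t)/(18*t) (k(a, t) = (-172 + (81 - 10*t)/(18*t)) - 296 = -468 + (81 - 10*t)/(18*t))
1/k(v, √(-21 + J(-20))) = 1/((81 - 8434*√(-21 + 4))/(18*(√(-21 + 4)))) = 1/((81 - 8434*I*√17)/(18*(√(-17)))) = 1/((81 - 8434*I*√17)/(18*((I*√17)))) = 1/((-I*√17/17)*(81 - 8434*I*√17)/18) = 1/(-I*√17*(81 - 8434*I*√17)/306) = 18*I*√17/(81 - 8434*I*√17)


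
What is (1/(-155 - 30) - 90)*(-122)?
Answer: 2031422/185 ≈ 10981.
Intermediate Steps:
(1/(-155 - 30) - 90)*(-122) = (1/(-185) - 90)*(-122) = (-1/185 - 90)*(-122) = -16651/185*(-122) = 2031422/185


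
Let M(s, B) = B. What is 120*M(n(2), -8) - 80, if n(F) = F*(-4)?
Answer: -1040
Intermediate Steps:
n(F) = -4*F
120*M(n(2), -8) - 80 = 120*(-8) - 80 = -960 - 80 = -1040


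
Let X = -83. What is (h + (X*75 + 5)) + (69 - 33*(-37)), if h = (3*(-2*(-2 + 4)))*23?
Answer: -5206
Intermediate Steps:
h = -276 (h = (3*(-2*2))*23 = (3*(-4))*23 = -12*23 = -276)
(h + (X*75 + 5)) + (69 - 33*(-37)) = (-276 + (-83*75 + 5)) + (69 - 33*(-37)) = (-276 + (-6225 + 5)) + (69 + 1221) = (-276 - 6220) + 1290 = -6496 + 1290 = -5206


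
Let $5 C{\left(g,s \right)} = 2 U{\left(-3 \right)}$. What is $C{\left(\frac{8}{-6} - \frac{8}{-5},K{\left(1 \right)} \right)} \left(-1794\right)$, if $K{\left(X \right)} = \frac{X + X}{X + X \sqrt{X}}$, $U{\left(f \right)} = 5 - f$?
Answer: $- \frac{28704}{5} \approx -5740.8$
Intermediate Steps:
$K{\left(X \right)} = \frac{2 X}{X + X^{\frac{3}{2}}}$
$C{\left(g,s \right)} = \frac{16}{5}$ ($C{\left(g,s \right)} = \frac{2 \left(5 - -3\right)}{5} = \frac{2 \left(5 + 3\right)}{5} = \frac{2 \cdot 8}{5} = \frac{1}{5} \cdot 16 = \frac{16}{5}$)
$C{\left(\frac{8}{-6} - \frac{8}{-5},K{\left(1 \right)} \right)} \left(-1794\right) = \frac{16}{5} \left(-1794\right) = - \frac{28704}{5}$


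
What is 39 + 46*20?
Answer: 959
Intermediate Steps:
39 + 46*20 = 39 + 920 = 959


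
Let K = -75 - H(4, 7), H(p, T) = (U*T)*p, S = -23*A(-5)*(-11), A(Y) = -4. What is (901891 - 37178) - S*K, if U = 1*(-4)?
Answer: 902157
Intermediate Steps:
U = -4
S = -1012 (S = -23*(-4)*(-11) = 92*(-11) = -1012)
H(p, T) = -4*T*p (H(p, T) = (-4*T)*p = -4*T*p)
K = 37 (K = -75 - (-4)*7*4 = -75 - 1*(-112) = -75 + 112 = 37)
(901891 - 37178) - S*K = (901891 - 37178) - (-1012)*37 = 864713 - 1*(-37444) = 864713 + 37444 = 902157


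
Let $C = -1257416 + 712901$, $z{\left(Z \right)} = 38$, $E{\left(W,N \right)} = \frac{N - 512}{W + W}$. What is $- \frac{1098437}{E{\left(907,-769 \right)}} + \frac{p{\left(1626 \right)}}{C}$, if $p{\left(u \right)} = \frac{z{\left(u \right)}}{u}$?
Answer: $\frac{294029953281291557}{189028926765} \approx 1.5555 \cdot 10^{6}$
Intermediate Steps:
$E{\left(W,N \right)} = \frac{-512 + N}{2 W}$
$p{\left(u \right)} = \frac{38}{u}$
$C = -544515$
$- \frac{1098437}{E{\left(907,-769 \right)}} + \frac{p{\left(1626 \right)}}{C} = - \frac{1098437}{\frac{1}{2} \cdot \frac{1}{907} \left(-512 - 769\right)} + \frac{38 \cdot \frac{1}{1626}}{-544515} = - \frac{1098437}{\frac{1}{2} \cdot \frac{1}{907} \left(-1281\right)} + 38 \cdot \frac{1}{1626} \left(- \frac{1}{544515}\right) = - \frac{1098437}{- \frac{1281}{1814}} + \frac{19}{813} \left(- \frac{1}{544515}\right) = \left(-1098437\right) \left(- \frac{1814}{1281}\right) - \frac{19}{442690695} = \frac{1992564718}{1281} - \frac{19}{442690695} = \frac{294029953281291557}{189028926765}$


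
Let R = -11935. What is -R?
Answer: 11935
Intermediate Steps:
-R = -1*(-11935) = 11935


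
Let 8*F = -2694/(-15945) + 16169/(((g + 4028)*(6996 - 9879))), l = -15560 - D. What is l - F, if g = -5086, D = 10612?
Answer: -147581867973329/5638917360 ≈ -26172.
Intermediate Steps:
l = -26172 (l = -15560 - 1*10612 = -15560 - 10612 = -26172)
F = 122827409/5638917360 (F = (-2694/(-15945) + 16169/(((-5086 + 4028)*(6996 - 9879))))/8 = (-2694*(-1/15945) + 16169/((-1058*(-2883))))/8 = (898/5315 + 16169/3050214)/8 = (898/5315 + 16169*(1/3050214))/8 = (898/5315 + 703/132618)/8 = (⅛)*(122827409/704864670) = 122827409/5638917360 ≈ 0.021782)
l - F = -26172 - 1*122827409/5638917360 = -26172 - 122827409/5638917360 = -147581867973329/5638917360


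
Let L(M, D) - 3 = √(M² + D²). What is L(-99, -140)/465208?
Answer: 3/465208 + √29401/465208 ≈ 0.00037503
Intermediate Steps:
L(M, D) = 3 + √(D² + M²) (L(M, D) = 3 + √(M² + D²) = 3 + √(D² + M²))
L(-99, -140)/465208 = (3 + √((-140)² + (-99)²))/465208 = (3 + √(19600 + 9801))*(1/465208) = (3 + √29401)*(1/465208) = 3/465208 + √29401/465208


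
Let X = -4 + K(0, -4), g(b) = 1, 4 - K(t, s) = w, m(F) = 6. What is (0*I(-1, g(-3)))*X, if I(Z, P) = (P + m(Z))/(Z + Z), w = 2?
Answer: 0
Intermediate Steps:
K(t, s) = 2 (K(t, s) = 4 - 1*2 = 4 - 2 = 2)
I(Z, P) = (6 + P)/(2*Z) (I(Z, P) = (P + 6)/(Z + Z) = (6 + P)/((2*Z)) = (6 + P)*(1/(2*Z)) = (6 + P)/(2*Z))
X = -2 (X = -4 + 2 = -2)
(0*I(-1, g(-3)))*X = (0*((½)*(6 + 1)/(-1)))*(-2) = (0*((½)*(-1)*7))*(-2) = (0*(-7/2))*(-2) = 0*(-2) = 0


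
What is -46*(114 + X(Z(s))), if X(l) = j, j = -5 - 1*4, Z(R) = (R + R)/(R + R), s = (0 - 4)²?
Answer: -4830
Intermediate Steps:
s = 16 (s = (-4)² = 16)
Z(R) = 1 (Z(R) = (2*R)/((2*R)) = (2*R)*(1/(2*R)) = 1)
j = -9 (j = -5 - 4 = -9)
X(l) = -9
-46*(114 + X(Z(s))) = -46*(114 - 9) = -46*105 = -4830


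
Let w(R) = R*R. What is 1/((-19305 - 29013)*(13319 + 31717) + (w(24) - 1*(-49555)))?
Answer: -1/2175999317 ≈ -4.5956e-10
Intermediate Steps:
w(R) = R**2
1/((-19305 - 29013)*(13319 + 31717) + (w(24) - 1*(-49555))) = 1/((-19305 - 29013)*(13319 + 31717) + (24**2 - 1*(-49555))) = 1/(-48318*45036 + (576 + 49555)) = 1/(-2176049448 + 50131) = 1/(-2175999317) = -1/2175999317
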